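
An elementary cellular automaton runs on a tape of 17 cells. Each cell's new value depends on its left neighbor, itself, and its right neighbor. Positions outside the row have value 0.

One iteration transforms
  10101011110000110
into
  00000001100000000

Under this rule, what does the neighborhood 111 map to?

At position 7 the neighborhood is 111; the next row has 1 there.

1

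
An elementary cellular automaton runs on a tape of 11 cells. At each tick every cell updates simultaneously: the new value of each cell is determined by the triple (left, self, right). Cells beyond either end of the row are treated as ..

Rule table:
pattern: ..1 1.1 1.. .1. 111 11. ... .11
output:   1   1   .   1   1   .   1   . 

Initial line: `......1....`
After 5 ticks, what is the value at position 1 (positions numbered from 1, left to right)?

1111111.111
.11111.1.1.
1.111.1111.
11.1.1.11..
..11111...1
position 1 holds .

.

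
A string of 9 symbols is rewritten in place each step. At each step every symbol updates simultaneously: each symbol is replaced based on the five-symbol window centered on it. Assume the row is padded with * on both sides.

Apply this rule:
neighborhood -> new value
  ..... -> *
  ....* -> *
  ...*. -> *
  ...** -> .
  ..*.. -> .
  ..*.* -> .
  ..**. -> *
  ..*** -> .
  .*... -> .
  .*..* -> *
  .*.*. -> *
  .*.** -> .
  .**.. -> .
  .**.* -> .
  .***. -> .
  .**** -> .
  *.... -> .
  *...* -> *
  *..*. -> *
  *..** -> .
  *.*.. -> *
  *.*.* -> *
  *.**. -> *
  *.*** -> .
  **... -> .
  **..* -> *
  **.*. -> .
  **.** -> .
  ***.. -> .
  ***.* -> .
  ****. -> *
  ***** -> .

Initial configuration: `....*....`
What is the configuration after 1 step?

..**...*.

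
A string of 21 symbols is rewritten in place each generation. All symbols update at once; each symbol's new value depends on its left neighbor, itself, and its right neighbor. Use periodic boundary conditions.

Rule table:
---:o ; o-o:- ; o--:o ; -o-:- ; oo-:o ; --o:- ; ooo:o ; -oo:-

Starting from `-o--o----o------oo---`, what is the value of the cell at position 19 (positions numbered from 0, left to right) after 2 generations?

o

--o--ooo--ooooo--oooo
o--o--ooo--ooooo--ooo
position 19 holds o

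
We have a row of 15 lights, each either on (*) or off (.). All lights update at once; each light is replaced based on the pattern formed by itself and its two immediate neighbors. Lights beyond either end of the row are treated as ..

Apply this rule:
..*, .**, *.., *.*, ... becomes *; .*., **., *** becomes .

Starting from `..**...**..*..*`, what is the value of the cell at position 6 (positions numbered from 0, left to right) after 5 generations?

*

generation 1: ***.****.**.**.
generation 2: *..**...**.**.*
generation 3: .***.****.**.*.
generation 4: **..**...**.*.*
generation 5: *.***.****.*.*.
position 6 holds *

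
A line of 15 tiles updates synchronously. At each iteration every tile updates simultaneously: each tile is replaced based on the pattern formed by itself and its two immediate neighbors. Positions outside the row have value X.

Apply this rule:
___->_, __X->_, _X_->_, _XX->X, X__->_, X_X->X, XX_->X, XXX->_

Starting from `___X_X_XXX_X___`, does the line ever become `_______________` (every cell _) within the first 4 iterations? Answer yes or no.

yes

____X_XX_XX____
_____XXXXXX____
_____X____X____
_______________
all cells are _ at iteration 4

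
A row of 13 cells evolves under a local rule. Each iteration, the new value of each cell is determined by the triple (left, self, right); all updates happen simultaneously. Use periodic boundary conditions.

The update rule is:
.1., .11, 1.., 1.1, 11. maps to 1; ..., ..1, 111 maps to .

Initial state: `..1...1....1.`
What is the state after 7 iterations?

111.11111....

..11..11...11
1.111.111..11
111.111.11.1.
1.111.1111111
111.111......
1.111.11.....
111.11111....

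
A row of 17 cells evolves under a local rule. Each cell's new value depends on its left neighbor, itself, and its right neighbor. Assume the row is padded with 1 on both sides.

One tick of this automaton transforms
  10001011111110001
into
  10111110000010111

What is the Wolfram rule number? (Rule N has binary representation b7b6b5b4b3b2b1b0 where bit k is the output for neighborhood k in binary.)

111

position 7: 111 → 0  (bit 7 = 0)
position 0: 110 → 1  (bit 6 = 1)
position 5: 101 → 1  (bit 5 = 1)
position 1: 100 → 0  (bit 4 = 0)
position 6: 011 → 1  (bit 3 = 1)
position 4: 010 → 1  (bit 2 = 1)
position 3: 001 → 1  (bit 1 = 1)
position 2: 000 → 1  (bit 0 = 1)
bits b7..b0 = 01101111 = 111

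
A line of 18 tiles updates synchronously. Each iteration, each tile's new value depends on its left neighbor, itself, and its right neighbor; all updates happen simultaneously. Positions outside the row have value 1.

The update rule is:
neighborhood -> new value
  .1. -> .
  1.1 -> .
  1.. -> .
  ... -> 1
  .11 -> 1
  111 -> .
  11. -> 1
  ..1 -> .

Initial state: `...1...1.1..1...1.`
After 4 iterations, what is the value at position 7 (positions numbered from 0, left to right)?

.1...1........1...
...1...111111...1.
.1...1.1....1.1...
...1.....11.....1.
position 7 holds .

.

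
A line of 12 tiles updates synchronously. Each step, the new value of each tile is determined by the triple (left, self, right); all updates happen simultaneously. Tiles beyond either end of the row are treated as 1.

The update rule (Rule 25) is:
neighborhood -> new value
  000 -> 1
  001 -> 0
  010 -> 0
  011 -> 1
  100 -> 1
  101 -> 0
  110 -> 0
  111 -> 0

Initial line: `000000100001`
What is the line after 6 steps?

111110011101
000001010001
111100001101
000011101001
111010000101
000001110001

000001110001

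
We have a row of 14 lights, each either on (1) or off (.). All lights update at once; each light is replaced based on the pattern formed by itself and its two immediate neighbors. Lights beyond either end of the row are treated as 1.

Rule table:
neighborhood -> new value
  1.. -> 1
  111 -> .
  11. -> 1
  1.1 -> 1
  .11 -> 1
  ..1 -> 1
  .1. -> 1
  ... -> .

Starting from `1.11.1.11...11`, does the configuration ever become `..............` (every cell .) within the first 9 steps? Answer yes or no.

no

1111111111.11.
.........11111
1.......11....
11.....1111..1
.11...11..1111
1111.111111...
...111....11.1
1.11.11..11111
1111111111....
step 9 is 1111111111...., still not uniform .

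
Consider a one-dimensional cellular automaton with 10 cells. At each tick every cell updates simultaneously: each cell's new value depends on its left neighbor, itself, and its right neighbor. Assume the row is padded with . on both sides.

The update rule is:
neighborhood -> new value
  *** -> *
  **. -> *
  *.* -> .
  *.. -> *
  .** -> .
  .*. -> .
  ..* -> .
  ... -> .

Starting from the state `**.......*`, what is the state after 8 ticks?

........**

tick 1: .**.......
tick 2: ..**......
tick 3: ...**.....
tick 4: ....**....
tick 5: .....**...
tick 6: ......**..
tick 7: .......**.
tick 8: ........**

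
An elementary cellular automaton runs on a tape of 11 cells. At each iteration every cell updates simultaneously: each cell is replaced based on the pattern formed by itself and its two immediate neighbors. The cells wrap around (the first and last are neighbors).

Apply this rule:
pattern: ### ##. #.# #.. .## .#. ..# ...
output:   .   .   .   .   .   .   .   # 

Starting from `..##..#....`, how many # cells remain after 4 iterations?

5

#.......###
..#####....
#.......###  (repeats iteration 1; period 2)
iteration 4: ..#####....
count of #: 5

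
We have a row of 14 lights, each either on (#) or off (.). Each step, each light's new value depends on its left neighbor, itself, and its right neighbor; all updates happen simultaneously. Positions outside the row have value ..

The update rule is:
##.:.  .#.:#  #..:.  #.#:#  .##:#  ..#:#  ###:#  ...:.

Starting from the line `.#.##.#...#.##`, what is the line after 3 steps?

##.##..####...

step 1: ####.##..####.
step 2: ###.##..####..
step 3: ##.##..####...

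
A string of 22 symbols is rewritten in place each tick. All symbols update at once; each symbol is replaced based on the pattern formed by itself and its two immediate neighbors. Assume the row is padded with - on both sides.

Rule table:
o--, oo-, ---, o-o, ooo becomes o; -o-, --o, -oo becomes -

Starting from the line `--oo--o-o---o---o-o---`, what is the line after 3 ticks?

o--oo--o-oo--oo--o-ooo
-o--oo--o-oo--oo--o-oo
--o--oo--o-oo--oo--o-o

--o--oo--o-oo--oo--o-o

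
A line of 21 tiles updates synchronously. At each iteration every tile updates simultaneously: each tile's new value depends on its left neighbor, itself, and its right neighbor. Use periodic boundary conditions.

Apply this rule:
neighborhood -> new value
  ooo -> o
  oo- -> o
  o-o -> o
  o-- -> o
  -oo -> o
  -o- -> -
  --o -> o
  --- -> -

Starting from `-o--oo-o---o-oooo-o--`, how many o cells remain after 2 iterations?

17

iteration 1: o-ooooo-o-o-oooooo-o-
iteration 2: -ooooooo-o-oooooooo-o
count of o: 17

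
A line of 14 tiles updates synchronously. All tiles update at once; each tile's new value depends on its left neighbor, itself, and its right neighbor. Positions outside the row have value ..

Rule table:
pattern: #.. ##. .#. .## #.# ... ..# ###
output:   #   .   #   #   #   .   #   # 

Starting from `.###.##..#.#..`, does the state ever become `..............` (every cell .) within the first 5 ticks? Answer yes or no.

no

tick 1: ###.##.######.
tick 2: ##.##.######.#
tick 3: #.##.######.##
tick 4: ###.######.##.
tick 5: ##.######.##.#
tick 5 is ##.######.##.#, still not uniform .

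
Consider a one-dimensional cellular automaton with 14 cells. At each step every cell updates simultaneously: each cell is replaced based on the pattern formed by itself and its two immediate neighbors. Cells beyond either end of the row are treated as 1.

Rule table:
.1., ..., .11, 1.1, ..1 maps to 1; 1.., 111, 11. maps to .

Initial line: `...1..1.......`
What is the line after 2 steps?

.111.11.111111
11..11.11.....

11..11.11.....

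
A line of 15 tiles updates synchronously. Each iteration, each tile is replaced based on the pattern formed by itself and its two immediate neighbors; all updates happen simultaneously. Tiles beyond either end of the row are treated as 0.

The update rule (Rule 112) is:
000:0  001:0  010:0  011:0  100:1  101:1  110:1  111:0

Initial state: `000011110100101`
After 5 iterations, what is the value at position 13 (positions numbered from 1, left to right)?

000000011010010
000000001101001
000000000110100
000000000011010
000000000001101
position 13 holds 1

1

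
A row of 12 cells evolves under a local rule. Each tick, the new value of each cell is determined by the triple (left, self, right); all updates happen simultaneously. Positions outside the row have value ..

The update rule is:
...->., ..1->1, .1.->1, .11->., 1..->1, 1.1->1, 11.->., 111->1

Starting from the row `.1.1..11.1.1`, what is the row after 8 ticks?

.1111.1..1..

111111..1111
.1111.11.11.
1.11.1..1..1
11..11111111
..11.111111.
.1..1.1111.1
111111.11.11
.1111.1..1..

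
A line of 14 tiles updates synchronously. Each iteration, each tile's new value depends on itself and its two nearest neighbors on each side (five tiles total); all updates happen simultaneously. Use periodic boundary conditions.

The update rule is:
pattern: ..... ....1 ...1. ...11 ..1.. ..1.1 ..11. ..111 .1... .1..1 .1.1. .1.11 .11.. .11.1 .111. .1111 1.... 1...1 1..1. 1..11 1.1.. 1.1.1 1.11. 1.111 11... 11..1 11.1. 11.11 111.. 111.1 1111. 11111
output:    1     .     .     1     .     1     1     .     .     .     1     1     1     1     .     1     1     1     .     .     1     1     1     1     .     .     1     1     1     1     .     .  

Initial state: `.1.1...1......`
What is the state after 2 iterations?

.111.1...1111.
...111.11.1.1.

...111.11.1.1.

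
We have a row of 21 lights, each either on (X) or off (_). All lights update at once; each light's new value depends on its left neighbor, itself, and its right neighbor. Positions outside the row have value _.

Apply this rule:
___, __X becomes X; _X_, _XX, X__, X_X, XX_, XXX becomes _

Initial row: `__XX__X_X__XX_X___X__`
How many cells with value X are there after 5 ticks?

8

XX___X____X_____XX__X
___XX__XXX__XXXX___X_
XXX___X____X_____XX__
____XX__XXX__XXXX___X
XXXX___X____X_____XX_
count of X: 8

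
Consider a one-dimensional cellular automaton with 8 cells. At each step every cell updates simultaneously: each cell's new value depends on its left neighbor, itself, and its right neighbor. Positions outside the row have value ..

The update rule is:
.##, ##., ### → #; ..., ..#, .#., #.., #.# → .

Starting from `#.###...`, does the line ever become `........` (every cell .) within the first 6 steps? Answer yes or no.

no

..###...
..###...  (fixed point — unchanged through step 6)
step 6 is ..###..., still not uniform .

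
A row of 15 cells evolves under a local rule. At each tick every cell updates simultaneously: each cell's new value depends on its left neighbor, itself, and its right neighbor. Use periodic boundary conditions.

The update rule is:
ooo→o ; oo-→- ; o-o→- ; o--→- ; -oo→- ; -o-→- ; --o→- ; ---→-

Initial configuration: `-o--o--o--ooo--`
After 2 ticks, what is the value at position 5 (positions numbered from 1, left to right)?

tick 1: -----------o---
tick 2: ---------------
position 5 holds -

-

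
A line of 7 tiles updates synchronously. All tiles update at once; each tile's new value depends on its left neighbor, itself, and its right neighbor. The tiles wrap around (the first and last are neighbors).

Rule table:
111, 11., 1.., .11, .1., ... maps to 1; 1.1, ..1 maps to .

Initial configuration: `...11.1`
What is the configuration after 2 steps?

11.11.1
11.11.1

11.11.1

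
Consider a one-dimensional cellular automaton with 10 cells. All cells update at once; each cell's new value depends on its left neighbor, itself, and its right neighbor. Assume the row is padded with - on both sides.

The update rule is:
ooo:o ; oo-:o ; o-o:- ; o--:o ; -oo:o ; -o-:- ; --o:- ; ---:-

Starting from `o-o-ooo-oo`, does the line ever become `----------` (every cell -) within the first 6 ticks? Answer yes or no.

no

----ooo-oo
----ooo-oo  (fixed point — unchanged through tick 6)
tick 6 is ----ooo-oo, still not uniform -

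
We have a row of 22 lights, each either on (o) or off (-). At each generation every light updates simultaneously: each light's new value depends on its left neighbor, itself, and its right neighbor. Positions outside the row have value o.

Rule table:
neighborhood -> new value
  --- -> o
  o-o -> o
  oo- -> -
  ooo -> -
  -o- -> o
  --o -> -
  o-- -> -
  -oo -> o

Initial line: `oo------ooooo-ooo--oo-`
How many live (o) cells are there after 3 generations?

---oooo-o----oo----o-o
-o-o---oo-oo-o--oo-ooo
oooo-o-o-oo-oo--o-oo--
count of o: 13

13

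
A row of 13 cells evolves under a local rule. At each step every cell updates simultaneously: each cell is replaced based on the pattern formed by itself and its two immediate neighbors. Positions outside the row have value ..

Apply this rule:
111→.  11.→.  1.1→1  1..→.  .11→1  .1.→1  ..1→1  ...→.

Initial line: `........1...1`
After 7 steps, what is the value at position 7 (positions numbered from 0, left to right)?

.......11..11
......11..11.
.....11..11..
....11..11...
...11..11....
..11..11.....
.11..11......
position 7 holds .

.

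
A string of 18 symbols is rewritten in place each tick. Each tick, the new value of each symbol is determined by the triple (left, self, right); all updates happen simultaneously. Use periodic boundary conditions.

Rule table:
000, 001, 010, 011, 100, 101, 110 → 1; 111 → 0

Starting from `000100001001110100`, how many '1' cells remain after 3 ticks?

17

111111111111011111
000000000001110000
111111111111011111
count of 1: 17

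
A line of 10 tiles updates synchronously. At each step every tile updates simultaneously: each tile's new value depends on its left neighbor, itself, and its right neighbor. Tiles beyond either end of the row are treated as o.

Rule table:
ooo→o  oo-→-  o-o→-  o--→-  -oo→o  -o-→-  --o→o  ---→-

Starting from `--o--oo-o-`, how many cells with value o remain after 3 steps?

step 1: -o--oo----
step 2: ---oo----o
step 3: --oo----oo
count of o: 4

4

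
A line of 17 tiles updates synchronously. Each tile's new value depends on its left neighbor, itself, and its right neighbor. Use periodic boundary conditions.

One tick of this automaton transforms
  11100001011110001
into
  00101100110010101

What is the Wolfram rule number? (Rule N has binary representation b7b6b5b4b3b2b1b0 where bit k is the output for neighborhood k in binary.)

position 0: 111 → 0  (bit 7 = 0)
position 2: 110 → 1  (bit 6 = 1)
position 8: 101 → 1  (bit 5 = 1)
position 3: 100 → 0  (bit 4 = 0)
position 9: 011 → 1  (bit 3 = 1)
position 7: 010 → 0  (bit 2 = 0)
position 6: 001 → 0  (bit 1 = 0)
position 4: 000 → 1  (bit 0 = 1)
bits b7..b0 = 01101001 = 105

105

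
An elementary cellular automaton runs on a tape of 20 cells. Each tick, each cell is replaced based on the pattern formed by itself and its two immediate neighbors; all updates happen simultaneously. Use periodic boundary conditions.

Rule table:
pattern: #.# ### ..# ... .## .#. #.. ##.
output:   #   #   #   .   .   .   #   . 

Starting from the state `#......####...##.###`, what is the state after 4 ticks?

.#....#.##.#.#..#.##
#.#..#.#..#.#.##.#..
.#.##.#.##.#.#..#.##
#.#..#.#..#.#.##.#..

#.#..#.#..#.#.##.#..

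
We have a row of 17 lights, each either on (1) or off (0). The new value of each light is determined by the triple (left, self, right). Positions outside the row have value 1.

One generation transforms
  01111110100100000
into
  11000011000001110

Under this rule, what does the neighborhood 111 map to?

0

At position 2 the neighborhood is 111; the next row has 0 there.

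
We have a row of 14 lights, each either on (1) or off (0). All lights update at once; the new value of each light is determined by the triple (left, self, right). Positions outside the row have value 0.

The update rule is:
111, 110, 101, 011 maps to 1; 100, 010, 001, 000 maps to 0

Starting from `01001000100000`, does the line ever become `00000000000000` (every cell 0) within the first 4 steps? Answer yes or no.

00000000000000
all cells are 0 at step 1

yes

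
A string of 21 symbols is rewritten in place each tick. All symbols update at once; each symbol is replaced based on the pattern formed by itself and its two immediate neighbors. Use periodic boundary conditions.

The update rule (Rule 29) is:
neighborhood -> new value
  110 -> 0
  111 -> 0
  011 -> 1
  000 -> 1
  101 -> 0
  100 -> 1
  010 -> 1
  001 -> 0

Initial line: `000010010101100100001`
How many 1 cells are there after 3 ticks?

111011010101010111101
000010010101010100001
111011010101010111101
count of 1: 14

14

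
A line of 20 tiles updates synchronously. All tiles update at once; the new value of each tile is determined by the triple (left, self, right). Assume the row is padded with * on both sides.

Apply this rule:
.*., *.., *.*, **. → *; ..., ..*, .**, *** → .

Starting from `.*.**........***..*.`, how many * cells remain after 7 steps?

8

***.**.........**.**
..**.**.........**..
*..**.**.........**.
**..**.**.........**
.**..**.**..........
*.**..**.**.........
**.**..**.**........
count of *: 8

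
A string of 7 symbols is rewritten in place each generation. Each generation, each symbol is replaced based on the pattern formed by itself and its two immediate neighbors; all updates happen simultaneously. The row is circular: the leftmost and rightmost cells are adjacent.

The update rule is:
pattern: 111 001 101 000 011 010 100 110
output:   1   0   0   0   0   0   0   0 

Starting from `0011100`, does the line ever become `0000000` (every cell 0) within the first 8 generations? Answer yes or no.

yes

0001000
0000000
all cells are 0 at generation 2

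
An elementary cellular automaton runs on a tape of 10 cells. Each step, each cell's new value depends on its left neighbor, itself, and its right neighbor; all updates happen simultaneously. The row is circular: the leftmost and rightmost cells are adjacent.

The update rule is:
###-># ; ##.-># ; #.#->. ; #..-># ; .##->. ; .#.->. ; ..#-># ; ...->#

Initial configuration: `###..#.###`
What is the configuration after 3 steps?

step 1: #####...##
step 2: ########.#
step 3: ########..

########..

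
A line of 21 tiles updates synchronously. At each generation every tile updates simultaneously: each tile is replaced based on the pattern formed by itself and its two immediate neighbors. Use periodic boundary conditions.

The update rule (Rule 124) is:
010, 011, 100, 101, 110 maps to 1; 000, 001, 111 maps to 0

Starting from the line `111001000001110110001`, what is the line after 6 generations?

001101100001011111001
101111110001110001101
111000011001011001111
001100011101111101000
001110010111000111100
001011011101100100110

001011011101100100110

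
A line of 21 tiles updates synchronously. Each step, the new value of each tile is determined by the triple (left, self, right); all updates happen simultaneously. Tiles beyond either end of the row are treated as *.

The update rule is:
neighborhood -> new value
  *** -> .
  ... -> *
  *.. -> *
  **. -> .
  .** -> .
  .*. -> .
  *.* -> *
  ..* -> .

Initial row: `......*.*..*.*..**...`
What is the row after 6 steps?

...*..*..*..*.*...*..

*****..*.*..*.*...**.
.....*..*.*..*.**...*
****..*..*.*..*..**..
....*..*..*.*..*...*.
***..*..*..*.*..**..*
...*..*..*..*.*...*..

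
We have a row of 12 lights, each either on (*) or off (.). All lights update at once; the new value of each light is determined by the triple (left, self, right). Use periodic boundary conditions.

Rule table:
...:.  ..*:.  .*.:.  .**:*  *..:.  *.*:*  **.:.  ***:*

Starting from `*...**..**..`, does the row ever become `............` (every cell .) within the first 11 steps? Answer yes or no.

yes

....*...*...
............
all cells are . at step 2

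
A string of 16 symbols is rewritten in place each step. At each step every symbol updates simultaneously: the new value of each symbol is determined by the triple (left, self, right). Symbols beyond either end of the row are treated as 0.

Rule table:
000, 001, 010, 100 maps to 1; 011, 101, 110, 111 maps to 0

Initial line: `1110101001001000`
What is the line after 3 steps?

0000011111111111

0000101111111111
1111100000000000
0000011111111111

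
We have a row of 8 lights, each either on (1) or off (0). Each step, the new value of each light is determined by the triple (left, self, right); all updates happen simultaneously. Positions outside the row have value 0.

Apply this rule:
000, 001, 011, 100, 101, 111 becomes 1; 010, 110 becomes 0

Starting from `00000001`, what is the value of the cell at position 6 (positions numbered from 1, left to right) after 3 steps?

0

11111110
11111101
11111010
position 6 holds 0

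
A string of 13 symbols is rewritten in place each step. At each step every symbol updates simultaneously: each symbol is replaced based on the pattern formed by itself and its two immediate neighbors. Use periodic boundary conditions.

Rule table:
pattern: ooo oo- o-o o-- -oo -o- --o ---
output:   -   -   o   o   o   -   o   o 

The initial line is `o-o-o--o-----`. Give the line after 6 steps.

-o-o-oo-ooooo
o-o-oo-oo----
-o-oo-oo-oooo
o-oo-oo-oo---
-oo-oo-oo-ooo
oo-oo-oo-oo--

oo-oo-oo-oo--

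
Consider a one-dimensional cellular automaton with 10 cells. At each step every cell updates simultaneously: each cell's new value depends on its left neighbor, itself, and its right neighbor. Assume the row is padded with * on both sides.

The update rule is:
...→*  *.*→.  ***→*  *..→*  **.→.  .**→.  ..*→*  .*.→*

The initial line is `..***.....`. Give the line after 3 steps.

.*****.***

step 1: **.*.*****
step 2: *..*..****
step 3: .*****.***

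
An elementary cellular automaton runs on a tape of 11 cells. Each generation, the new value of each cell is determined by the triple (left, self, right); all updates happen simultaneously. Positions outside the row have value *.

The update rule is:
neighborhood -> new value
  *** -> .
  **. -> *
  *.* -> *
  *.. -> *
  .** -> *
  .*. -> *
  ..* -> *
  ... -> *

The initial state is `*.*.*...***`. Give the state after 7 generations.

*********..

*********..
........***
*********..  (repeats generation 1; period 2)
generation 7: *********..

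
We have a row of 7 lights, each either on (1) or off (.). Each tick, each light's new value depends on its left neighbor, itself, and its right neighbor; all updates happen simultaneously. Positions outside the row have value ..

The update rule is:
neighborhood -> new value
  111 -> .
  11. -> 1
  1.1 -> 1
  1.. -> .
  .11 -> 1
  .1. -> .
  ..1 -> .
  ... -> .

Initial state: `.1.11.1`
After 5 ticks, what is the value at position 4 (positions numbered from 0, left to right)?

..1111.
..1..1.
.......
.......  (fixed point — unchanged through tick 5)
position 4 holds .

.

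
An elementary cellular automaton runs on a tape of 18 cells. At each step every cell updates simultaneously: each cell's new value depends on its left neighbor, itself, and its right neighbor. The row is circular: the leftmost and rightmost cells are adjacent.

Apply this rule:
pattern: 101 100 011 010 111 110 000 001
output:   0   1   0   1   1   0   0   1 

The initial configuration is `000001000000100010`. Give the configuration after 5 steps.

100111110010000000

step 1: 000011100001110111
step 2: 100101010010100010
step 3: 111101011110110110
step 4: 011001001100000000
step 5: 100111110010000000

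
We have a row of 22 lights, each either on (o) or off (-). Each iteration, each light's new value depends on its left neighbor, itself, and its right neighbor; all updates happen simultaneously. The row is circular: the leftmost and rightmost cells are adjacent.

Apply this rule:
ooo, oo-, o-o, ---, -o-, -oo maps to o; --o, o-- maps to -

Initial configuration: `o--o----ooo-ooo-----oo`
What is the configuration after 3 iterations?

iteration 1: o--o-oo-ooooooo-ooo-oo
iteration 2: o--ooooooooooooooooooo
iteration 3: o--ooooooooooooooooooo

o--ooooooooooooooooooo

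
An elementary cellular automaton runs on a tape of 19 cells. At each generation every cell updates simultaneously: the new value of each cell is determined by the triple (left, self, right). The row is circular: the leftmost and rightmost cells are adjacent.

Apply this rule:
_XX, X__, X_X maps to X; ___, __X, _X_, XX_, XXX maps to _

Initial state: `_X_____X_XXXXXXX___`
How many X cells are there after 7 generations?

4

__X_____XX______X__
___X____X_X______X_
____X____X_X______X
X____X____X_X______
_X____X____X_X_____
__X____X____X_X____
___X____X____X_X___
count of X: 4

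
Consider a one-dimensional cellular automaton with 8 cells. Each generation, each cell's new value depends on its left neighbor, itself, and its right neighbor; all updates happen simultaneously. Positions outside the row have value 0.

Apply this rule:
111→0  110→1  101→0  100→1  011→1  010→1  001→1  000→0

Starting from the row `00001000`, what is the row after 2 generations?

00110110

00011100
00110110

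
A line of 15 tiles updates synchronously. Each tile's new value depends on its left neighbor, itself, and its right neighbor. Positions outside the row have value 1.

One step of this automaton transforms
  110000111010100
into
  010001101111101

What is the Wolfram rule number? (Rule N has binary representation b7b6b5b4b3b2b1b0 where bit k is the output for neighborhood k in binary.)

110

position 0: 111 → 0  (bit 7 = 0)
position 1: 110 → 1  (bit 6 = 1)
position 9: 101 → 1  (bit 5 = 1)
position 2: 100 → 0  (bit 4 = 0)
position 6: 011 → 1  (bit 3 = 1)
position 10: 010 → 1  (bit 2 = 1)
position 5: 001 → 1  (bit 1 = 1)
position 3: 000 → 0  (bit 0 = 0)
bits b7..b0 = 01101110 = 110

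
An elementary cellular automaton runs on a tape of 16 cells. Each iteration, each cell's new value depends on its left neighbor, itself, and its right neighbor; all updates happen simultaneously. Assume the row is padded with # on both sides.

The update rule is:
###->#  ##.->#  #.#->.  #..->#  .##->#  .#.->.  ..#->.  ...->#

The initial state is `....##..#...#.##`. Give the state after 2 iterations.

###.####.####.##

###.###..##...##
###.####.####.##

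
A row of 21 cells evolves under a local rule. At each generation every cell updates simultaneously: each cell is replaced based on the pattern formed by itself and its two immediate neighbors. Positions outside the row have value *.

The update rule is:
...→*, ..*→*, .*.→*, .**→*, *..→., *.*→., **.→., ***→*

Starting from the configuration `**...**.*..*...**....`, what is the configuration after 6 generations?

*..***..*.**.***..***
..***..**.*..**..****
.***..**..*.**..*****
.**..**..**.*..******
.*..**..**..*.*******
.*.**..**..**.*******

.*.**..**..**.*******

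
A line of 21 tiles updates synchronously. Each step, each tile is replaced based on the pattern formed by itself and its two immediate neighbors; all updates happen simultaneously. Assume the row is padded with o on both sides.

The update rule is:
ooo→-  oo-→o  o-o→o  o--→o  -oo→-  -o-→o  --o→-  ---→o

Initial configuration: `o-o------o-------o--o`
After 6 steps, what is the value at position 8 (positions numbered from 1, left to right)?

-

step 1: oooooooo-ooooooo-oo--
step 2: -------oo------oo-oo-
step 3: oooooo--oooooo--oo-oo
step 4: -----oo------oo--oo--
step 5: oooo--oooooo--oo--oo-
step 6: ---oo------oo--oo--oo
position 8 holds -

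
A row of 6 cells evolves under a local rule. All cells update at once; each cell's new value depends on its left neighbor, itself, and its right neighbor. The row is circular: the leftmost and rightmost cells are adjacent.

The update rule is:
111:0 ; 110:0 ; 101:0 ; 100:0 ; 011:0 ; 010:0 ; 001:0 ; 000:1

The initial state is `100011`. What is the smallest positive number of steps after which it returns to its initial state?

2

001000
100011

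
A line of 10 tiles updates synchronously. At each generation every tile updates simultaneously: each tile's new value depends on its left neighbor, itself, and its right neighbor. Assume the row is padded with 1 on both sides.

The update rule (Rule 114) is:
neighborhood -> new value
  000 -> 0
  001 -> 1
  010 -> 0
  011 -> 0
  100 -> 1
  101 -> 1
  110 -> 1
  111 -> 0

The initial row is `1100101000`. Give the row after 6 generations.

0111010101
1001101010
1110110101
0011011010
1101101101
0110110110

0110110110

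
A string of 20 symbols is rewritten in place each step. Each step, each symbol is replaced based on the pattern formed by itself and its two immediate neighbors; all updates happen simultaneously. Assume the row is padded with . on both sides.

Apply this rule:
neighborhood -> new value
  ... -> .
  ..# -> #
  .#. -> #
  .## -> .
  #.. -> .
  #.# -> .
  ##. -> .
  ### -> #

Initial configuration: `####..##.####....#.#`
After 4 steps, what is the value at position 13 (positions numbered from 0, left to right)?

#

.##..#....##....##.#
#...##...#.....#...#
#..#....##....##..##
#.##...#.....#...#..
position 13 holds #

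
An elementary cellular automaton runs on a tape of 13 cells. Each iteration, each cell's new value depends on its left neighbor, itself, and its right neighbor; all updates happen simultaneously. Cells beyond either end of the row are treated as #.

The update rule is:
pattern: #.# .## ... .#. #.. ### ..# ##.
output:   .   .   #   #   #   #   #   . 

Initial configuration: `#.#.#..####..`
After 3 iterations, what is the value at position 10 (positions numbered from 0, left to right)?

#

..#.###.##.##
###..#......#
##.#########.
position 10 holds #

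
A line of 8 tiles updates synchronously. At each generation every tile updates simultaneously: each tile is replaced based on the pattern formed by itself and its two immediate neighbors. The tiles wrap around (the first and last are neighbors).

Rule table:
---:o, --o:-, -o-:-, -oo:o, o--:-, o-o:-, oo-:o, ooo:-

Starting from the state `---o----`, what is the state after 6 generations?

oo---ooo
-o-o-o--
-------o
-ooooo--
-o---o-o
---o----

---o----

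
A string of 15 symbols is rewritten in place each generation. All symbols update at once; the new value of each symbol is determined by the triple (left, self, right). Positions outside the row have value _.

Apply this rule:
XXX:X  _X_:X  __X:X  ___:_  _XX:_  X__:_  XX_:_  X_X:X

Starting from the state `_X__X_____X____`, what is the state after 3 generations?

_XX____XX______

XX_XX____XX____
__X_____X______
_XX____XX______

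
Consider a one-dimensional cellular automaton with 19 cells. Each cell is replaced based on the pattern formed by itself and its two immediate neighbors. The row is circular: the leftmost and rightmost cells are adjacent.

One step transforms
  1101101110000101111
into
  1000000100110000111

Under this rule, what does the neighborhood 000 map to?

At position 10 the neighborhood is 000; the next row has 1 there.

1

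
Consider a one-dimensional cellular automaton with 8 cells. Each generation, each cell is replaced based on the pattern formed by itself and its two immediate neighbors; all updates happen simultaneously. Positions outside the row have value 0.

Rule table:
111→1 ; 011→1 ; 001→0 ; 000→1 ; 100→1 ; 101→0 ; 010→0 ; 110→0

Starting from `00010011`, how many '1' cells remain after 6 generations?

generation 1: 11001010
generation 2: 10100001
generation 3: 00011100
generation 4: 11011011
generation 5: 10010010
generation 6: 01001001
count of 1: 3

3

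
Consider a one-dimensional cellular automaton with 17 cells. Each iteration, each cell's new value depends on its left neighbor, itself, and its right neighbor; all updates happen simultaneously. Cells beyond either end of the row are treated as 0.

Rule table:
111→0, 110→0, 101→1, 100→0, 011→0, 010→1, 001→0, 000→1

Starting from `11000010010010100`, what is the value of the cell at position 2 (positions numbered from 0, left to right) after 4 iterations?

00011010010011101
11000110010000011
00010000010111000
11010111011000011
position 2 holds 0

0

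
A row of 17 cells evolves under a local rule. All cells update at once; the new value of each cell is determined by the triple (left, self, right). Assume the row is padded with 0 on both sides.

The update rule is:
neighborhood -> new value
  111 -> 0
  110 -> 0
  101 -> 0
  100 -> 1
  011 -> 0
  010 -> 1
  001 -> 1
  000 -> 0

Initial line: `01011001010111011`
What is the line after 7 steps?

01100001000100010

step 1: 11000111010000000
step 2: 00101000011000000
step 3: 01101100100100000
step 4: 10000011111110000
step 5: 11000100000001000
step 6: 00101110000011100
step 7: 01100001000100010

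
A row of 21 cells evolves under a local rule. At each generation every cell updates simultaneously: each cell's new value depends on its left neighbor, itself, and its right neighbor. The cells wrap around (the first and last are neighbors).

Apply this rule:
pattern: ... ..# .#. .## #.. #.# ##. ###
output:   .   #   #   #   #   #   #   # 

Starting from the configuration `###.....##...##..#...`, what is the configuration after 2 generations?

#####.###############

####...####.#######.#
#####.###############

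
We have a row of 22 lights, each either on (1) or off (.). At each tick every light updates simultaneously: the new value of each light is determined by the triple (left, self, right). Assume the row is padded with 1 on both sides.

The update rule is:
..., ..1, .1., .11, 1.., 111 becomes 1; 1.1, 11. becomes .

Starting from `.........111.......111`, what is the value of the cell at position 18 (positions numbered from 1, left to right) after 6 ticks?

tick 1: 11111111111.1111111111
tick 2: 1111111111..1111111111
tick 3: 111111111.111111111111
tick 4: 11111111..111111111111
tick 5: 1111111.11111111111111
tick 6: 111111..11111111111111
position 18 holds 1

1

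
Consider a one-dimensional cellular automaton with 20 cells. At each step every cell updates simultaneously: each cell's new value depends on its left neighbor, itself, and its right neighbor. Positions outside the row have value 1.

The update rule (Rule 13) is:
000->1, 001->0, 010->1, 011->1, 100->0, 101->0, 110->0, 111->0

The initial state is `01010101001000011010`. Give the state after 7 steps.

01010101001010010010

01010101001011010010
01010101001010010010
01010101001010010010  (fixed point — unchanged through step 7)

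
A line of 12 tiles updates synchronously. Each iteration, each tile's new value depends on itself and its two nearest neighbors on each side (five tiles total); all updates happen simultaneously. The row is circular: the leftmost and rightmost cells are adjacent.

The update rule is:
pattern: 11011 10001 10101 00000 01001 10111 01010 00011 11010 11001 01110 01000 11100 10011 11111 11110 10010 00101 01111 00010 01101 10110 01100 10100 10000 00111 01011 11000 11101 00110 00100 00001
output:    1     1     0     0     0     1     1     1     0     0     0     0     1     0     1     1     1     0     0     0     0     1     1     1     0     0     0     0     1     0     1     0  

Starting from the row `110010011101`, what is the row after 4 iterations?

110001010010

010110000111
000110001001
011010101011
110001010010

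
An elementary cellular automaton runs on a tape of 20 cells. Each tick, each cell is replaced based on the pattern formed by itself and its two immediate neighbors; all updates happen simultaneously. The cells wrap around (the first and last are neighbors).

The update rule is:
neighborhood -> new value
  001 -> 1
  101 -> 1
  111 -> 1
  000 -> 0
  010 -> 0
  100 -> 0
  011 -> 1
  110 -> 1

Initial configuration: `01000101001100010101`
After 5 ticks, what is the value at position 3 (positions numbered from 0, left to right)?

tick 1: 10001010011100101010
tick 2: 00010100111101010101
tick 3: 00101001111110101010
tick 4: 01010011111111010100
tick 5: 10100111111111101000
position 3 holds 0

0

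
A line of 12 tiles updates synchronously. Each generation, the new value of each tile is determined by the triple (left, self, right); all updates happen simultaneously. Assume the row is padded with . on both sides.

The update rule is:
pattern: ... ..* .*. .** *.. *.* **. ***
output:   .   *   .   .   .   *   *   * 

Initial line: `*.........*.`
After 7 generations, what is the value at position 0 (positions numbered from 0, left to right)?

.........*..
........*...
.......*....
......*.....
.....*......
....*.......
...*........
position 0 holds .

.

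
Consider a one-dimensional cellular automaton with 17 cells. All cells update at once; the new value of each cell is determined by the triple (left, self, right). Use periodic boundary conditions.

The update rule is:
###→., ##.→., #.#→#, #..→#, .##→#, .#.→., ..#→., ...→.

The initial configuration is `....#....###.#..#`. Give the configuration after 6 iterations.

#.#..#....#...#..

iteration 1: #....#...#..#.#..
iteration 2: .#....#...#..#.#.
iteration 3: ..#....#...#..#.#
iteration 4: #..#....#...#..#.
iteration 5: .#..#....#...#..#
iteration 6: #.#..#....#...#..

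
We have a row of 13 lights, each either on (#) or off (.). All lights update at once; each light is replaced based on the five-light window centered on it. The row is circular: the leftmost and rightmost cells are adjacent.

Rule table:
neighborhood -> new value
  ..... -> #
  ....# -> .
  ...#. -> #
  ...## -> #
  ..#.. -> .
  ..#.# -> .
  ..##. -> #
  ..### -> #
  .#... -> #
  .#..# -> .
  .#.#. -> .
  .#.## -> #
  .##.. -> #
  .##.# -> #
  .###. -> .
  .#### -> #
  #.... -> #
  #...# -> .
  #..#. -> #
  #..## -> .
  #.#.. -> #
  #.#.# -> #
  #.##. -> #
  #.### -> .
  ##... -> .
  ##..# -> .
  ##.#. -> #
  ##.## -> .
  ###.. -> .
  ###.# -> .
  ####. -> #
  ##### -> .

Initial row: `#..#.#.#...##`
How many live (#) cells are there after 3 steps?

..#..#.##.##.
.#..#.###.##.
#..#.#....##.
count of #: 5

5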